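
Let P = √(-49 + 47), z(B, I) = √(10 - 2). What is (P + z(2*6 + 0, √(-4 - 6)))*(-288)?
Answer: 288*√2*(-2 - I) ≈ -814.59 - 407.29*I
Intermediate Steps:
z(B, I) = 2*√2 (z(B, I) = √8 = 2*√2)
P = I*√2 (P = √(-2) = I*√2 ≈ 1.4142*I)
(P + z(2*6 + 0, √(-4 - 6)))*(-288) = (I*√2 + 2*√2)*(-288) = (2*√2 + I*√2)*(-288) = -576*√2 - 288*I*√2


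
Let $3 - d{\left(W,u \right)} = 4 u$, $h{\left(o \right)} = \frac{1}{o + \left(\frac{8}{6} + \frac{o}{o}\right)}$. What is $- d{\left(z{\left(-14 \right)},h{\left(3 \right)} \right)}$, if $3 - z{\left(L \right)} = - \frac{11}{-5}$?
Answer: $- \frac{9}{4} \approx -2.25$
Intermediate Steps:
$z{\left(L \right)} = \frac{4}{5}$ ($z{\left(L \right)} = 3 - - \frac{11}{-5} = 3 - \left(-11\right) \left(- \frac{1}{5}\right) = 3 - \frac{11}{5} = \frac{4}{5}$)
$h{\left(o \right)} = \frac{1}{\frac{7}{3} + o}$ ($h{\left(o \right)} = \frac{1}{o + \left(8 \cdot \frac{1}{6} + 1\right)} = \frac{1}{o + \left(\frac{4}{3} + 1\right)} = \frac{1}{o + \frac{7}{3}} = \frac{1}{\frac{7}{3} + o}$)
$d{\left(W,u \right)} = 3 - 4 u$
$- d{\left(z{\left(-14 \right)},h{\left(3 \right)} \right)} = - (3 - 4 \frac{3}{7 + 3 \cdot 3}) = - (3 - 4 \frac{3}{7 + 9}) = - (3 - 4 \cdot \frac{3}{16}) = - (3 - 4 \cdot 3 \cdot \frac{1}{16}) = - (3 - \frac{3}{4}) = \left(-1\right) \frac{9}{4} = - \frac{9}{4}$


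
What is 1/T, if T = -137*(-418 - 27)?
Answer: 1/60965 ≈ 1.6403e-5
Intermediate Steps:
T = 60965 (T = -137*(-445) = 60965)
1/T = 1/60965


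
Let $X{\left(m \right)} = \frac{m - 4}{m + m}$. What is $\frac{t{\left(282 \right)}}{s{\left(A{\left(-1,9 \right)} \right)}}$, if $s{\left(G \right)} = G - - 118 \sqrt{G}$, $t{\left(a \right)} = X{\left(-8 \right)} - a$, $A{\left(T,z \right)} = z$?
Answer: $- \frac{375}{484} \approx -0.77479$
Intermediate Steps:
$X{\left(m \right)} = \frac{-4 + m}{2 m}$
$t{\left(a \right)} = \frac{3}{4} - a$ ($t{\left(a \right)} = \frac{-4 - 8}{2 \left(-8\right)} - a = \frac{1}{2} \left(- \frac{1}{8}\right) \left(-12\right) - a = \frac{3}{4} - a$)
$s{\left(G \right)} = G + 118 \sqrt{G}$
$\frac{t{\left(282 \right)}}{s{\left(A{\left(-1,9 \right)} \right)}} = \frac{\frac{3}{4} - 282}{9 + 118 \sqrt{9}} = \frac{\frac{3}{4} - 282}{9 + 118 \cdot 3} = - \frac{1125}{4 \left(9 + 354\right)} = - \frac{1125}{4 \cdot 363} = \left(- \frac{1125}{4}\right) \frac{1}{363} = - \frac{375}{484}$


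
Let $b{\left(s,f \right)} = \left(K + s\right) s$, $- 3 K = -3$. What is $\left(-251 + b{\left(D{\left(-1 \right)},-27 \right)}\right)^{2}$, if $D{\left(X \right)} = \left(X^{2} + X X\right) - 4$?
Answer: $62001$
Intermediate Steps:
$K = 1$ ($K = \left(- \frac{1}{3}\right) \left(-3\right) = 1$)
$D{\left(X \right)} = -4 + 2 X^{2}$ ($D{\left(X \right)} = \left(X^{2} + X^{2}\right) - 4 = 2 X^{2} - 4 = -4 + 2 X^{2}$)
$b{\left(s,f \right)} = s \left(1 + s\right)$ ($b{\left(s,f \right)} = \left(1 + s\right) s = s \left(1 + s\right)$)
$\left(-251 + b{\left(D{\left(-1 \right)},-27 \right)}\right)^{2} = \left(-251 + \left(-4 + 2 \left(-1\right)^{2}\right) \left(1 - \left(4 - 2 \left(-1\right)^{2}\right)\right)\right)^{2} = \left(-251 + \left(-4 + 2 \cdot 1\right) \left(1 + \left(-4 + 2 \cdot 1\right)\right)\right)^{2} = \left(-251 + \left(-4 + 2\right) \left(1 + \left(-4 + 2\right)\right)\right)^{2} = \left(-251 - 2 \left(1 - 2\right)\right)^{2} = \left(-251 - -2\right)^{2} = \left(-251 + 2\right)^{2} = \left(-249\right)^{2} = 62001$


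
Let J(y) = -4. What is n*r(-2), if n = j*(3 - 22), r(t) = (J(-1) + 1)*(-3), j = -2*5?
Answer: 1710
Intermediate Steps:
j = -10
r(t) = 9 (r(t) = (-4 + 1)*(-3) = -3*(-3) = 9)
n = 190 (n = -10*(3 - 22) = -10*(-19) = 190)
n*r(-2) = 190*9 = 1710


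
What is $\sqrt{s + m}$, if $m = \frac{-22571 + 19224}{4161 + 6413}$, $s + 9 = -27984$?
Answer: $\frac{i \sqrt{3129918052846}}{10574} \approx 167.31 i$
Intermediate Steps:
$s = -27993$ ($s = -9 - 27984 = -27993$)
$m = - \frac{3347}{10574} \approx -0.31653$
$\sqrt{s + m} = \sqrt{-27993 - \frac{3347}{10574}} = \sqrt{- \frac{296001329}{10574}} = \frac{i \sqrt{3129918052846}}{10574}$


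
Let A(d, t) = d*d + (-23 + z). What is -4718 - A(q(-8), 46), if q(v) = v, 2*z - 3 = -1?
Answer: -4760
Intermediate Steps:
z = 1 (z = 3/2 + (1/2)*(-1) = 3/2 - 1/2 = 1)
A(d, t) = -22 + d**2 (A(d, t) = d*d + (-23 + 1) = d**2 - 22 = -22 + d**2)
-4718 - A(q(-8), 46) = -4718 - (-22 + (-8)**2) = -4718 - (-22 + 64) = -4718 - 1*42 = -4718 - 42 = -4760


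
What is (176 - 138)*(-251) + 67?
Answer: -9471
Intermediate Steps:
(176 - 138)*(-251) + 67 = 38*(-251) + 67 = -9538 + 67 = -9471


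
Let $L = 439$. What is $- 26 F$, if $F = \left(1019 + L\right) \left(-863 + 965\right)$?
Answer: $-3866616$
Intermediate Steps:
$F = 148716$ ($F = \left(1019 + 439\right) \left(-863 + 965\right) = 1458 \cdot 102 = 148716$)
$- 26 F = \left(-26\right) 148716 = -3866616$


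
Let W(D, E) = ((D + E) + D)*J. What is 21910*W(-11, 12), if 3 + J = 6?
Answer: -657300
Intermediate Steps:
J = 3 (J = -3 + 6 = 3)
W(D, E) = 3*E + 6*D (W(D, E) = ((D + E) + D)*3 = (E + 2*D)*3 = 3*E + 6*D)
21910*W(-11, 12) = 21910*(3*12 + 6*(-11)) = 21910*(36 - 66) = 21910*(-30) = -657300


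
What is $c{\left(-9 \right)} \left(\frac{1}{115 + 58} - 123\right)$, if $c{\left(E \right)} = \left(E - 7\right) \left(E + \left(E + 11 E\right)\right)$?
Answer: $- \frac{39832416}{173} \approx -2.3025 \cdot 10^{5}$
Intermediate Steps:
$c{\left(E \right)} = 13 E \left(-7 + E\right)$ ($c{\left(E \right)} = \left(-7 + E\right) \left(E + 12 E\right) = \left(-7 + E\right) 13 E = 13 E \left(-7 + E\right)$)
$c{\left(-9 \right)} \left(\frac{1}{115 + 58} - 123\right) = 13 \left(-9\right) \left(-7 - 9\right) \left(\frac{1}{115 + 58} - 123\right) = 13 \left(-9\right) \left(-16\right) \left(\frac{1}{173} - 123\right) = 1872 \left(\frac{1}{173} - 123\right) = 1872 \left(- \frac{21278}{173}\right) = - \frac{39832416}{173}$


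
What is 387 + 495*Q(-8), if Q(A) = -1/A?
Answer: 3591/8 ≈ 448.88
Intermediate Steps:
387 + 495*Q(-8) = 387 + 495*(-1/(-8)) = 387 + 495*(-1*(-⅛)) = 387 + 495*(⅛) = 387 + 495/8 = 3591/8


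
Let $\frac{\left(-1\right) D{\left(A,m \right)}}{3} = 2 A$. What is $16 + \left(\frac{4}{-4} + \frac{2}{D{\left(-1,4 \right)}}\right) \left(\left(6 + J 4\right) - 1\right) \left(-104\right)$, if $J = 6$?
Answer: $\frac{6080}{3} \approx 2026.7$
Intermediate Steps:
$D{\left(A,m \right)} = - 6 A$ ($D{\left(A,m \right)} = - 3 \cdot 2 A = - 6 A$)
$16 + \left(\frac{4}{-4} + \frac{2}{D{\left(-1,4 \right)}}\right) \left(\left(6 + J 4\right) - 1\right) \left(-104\right) = 16 + \left(\frac{4}{-4} + \frac{2}{\left(-6\right) \left(-1\right)}\right) \left(\left(6 + 6 \cdot 4\right) - 1\right) \left(-104\right) = 16 + \left(4 \left(- \frac{1}{4}\right) + \frac{2}{6}\right) \left(\left(6 + 24\right) - 1\right) \left(-104\right) = 16 + \left(-1 + 2 \cdot \frac{1}{6}\right) \left(30 - 1\right) \left(-104\right) = 16 + \left(-1 + \frac{1}{3}\right) 29 \left(-104\right) = 16 + \left(- \frac{2}{3}\right) 29 \left(-104\right) = 16 - - \frac{6032}{3} = 16 + \frac{6032}{3} = \frac{6080}{3}$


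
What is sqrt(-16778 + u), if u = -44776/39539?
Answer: 13*I*sqrt(155215168258)/39539 ≈ 129.53*I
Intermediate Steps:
u = -44776/39539 (u = -44776*1/39539 = -44776/39539 ≈ -1.1325)
sqrt(-16778 + u) = sqrt(-16778 - 44776/39539) = sqrt(-663430118/39539) = 13*I*sqrt(155215168258)/39539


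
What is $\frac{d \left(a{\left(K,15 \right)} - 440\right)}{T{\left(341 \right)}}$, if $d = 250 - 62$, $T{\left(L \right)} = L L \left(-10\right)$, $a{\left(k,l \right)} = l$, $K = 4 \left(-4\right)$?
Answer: $\frac{7990}{116281} \approx 0.068713$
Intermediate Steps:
$K = -16$
$T{\left(L \right)} = - 10 L^{2}$ ($T{\left(L \right)} = L^{2} \left(-10\right) = - 10 L^{2}$)
$d = 188$
$\frac{d \left(a{\left(K,15 \right)} - 440\right)}{T{\left(341 \right)}} = \frac{188 \left(15 - 440\right)}{\left(-10\right) 341^{2}} = \frac{188 \left(-425\right)}{\left(-10\right) 116281} = - \frac{79900}{-1162810} = \left(-79900\right) \left(- \frac{1}{1162810}\right) = \frac{7990}{116281}$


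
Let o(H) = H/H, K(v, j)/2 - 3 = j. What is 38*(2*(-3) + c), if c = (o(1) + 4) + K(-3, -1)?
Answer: 114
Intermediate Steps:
K(v, j) = 6 + 2*j
o(H) = 1
c = 9 (c = (1 + 4) + (6 + 2*(-1)) = 5 + (6 - 2) = 5 + 4 = 9)
38*(2*(-3) + c) = 38*(2*(-3) + 9) = 38*(-6 + 9) = 38*3 = 114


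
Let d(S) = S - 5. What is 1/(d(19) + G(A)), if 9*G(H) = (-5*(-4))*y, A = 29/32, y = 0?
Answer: 1/14 ≈ 0.071429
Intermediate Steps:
d(S) = -5 + S
A = 29/32 (A = 29*(1/32) = 29/32 ≈ 0.90625)
G(H) = 0 (G(H) = (-5*(-4)*0)/9 = (20*0)/9 = (⅑)*0 = 0)
1/(d(19) + G(A)) = 1/((-5 + 19) + 0) = 1/(14 + 0) = 1/14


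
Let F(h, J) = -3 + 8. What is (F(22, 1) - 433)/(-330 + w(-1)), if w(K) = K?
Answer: 428/331 ≈ 1.2931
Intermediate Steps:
F(h, J) = 5
(F(22, 1) - 433)/(-330 + w(-1)) = (5 - 433)/(-330 - 1) = -428/(-331) = -428*(-1/331) = 428/331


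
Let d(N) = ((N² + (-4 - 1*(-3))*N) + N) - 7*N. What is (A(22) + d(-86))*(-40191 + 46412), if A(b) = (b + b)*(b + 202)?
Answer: 111069734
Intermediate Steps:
A(b) = 2*b*(202 + b) (A(b) = (2*b)*(202 + b) = 2*b*(202 + b))
d(N) = N² - 7*N (d(N) = ((N² + (-4 + 3)*N) + N) - 7*N = ((N² - N) + N) - 7*N = N² - 7*N)
(A(22) + d(-86))*(-40191 + 46412) = (2*22*(202 + 22) - 86*(-7 - 86))*(-40191 + 46412) = (2*22*224 - 86*(-93))*6221 = (9856 + 7998)*6221 = 17854*6221 = 111069734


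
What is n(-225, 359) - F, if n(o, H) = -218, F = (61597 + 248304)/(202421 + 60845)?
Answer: -57701889/263266 ≈ -219.18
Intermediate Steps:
F = 309901/263266 ≈ 1.1771
n(-225, 359) - F = -218 - 1*309901/263266 = -218 - 309901/263266 = -57701889/263266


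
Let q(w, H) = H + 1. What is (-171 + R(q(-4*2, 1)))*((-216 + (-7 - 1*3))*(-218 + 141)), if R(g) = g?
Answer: -2940938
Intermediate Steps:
q(w, H) = 1 + H
(-171 + R(q(-4*2, 1)))*((-216 + (-7 - 1*3))*(-218 + 141)) = (-171 + (1 + 1))*((-216 + (-7 - 1*3))*(-218 + 141)) = (-171 + 2)*((-216 + (-7 - 3))*(-77)) = -169*(-216 - 10)*(-77) = -(-38194)*(-77) = -169*17402 = -2940938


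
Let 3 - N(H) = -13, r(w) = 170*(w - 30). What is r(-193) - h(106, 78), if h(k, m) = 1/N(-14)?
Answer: -606561/16 ≈ -37910.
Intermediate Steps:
r(w) = -5100 + 170*w (r(w) = 170*(-30 + w) = -5100 + 170*w)
N(H) = 16 (N(H) = 3 - 1*(-13) = 3 + 13 = 16)
h(k, m) = 1/16
r(-193) - h(106, 78) = (-5100 + 170*(-193)) - 1*1/16 = (-5100 - 32810) - 1/16 = -37910 - 1/16 = -606561/16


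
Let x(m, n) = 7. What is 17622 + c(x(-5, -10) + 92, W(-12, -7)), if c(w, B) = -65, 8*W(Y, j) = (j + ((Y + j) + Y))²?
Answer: 17557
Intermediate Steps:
W(Y, j) = (2*Y + 2*j)²/8 (W(Y, j) = (j + ((Y + j) + Y))²/8 = (j + (j + 2*Y))²/8 = (2*Y + 2*j)²/8)
17622 + c(x(-5, -10) + 92, W(-12, -7)) = 17622 - 65 = 17557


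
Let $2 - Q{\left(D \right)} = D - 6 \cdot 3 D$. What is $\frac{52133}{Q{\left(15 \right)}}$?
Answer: $\frac{52133}{257} \approx 202.85$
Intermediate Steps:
$Q{\left(D \right)} = 2 + 17 D$ ($Q{\left(D \right)} = 2 - \left(D - 6 \cdot 3 D\right) = 2 - \left(D - 18 D\right) = 2 - - 17 D = 2 + 17 D$)
$\frac{52133}{Q{\left(15 \right)}} = \frac{52133}{2 + 17 \cdot 15} = \frac{52133}{2 + 255} = \frac{52133}{257}$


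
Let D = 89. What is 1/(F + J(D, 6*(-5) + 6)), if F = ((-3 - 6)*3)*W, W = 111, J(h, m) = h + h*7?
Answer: -1/2285 ≈ -0.00043764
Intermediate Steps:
J(h, m) = 8*h (J(h, m) = h + 7*h = 8*h)
F = -2997 (F = ((-3 - 6)*3)*111 = -9*3*111 = -27*111 = -2997)
1/(F + J(D, 6*(-5) + 6)) = 1/(-2997 + 8*89) = 1/(-2997 + 712) = 1/(-2285) = -1/2285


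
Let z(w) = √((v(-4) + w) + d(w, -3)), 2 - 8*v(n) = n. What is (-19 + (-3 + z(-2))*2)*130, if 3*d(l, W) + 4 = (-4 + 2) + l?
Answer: -3250 + 130*I*√141/3 ≈ -3250.0 + 514.55*I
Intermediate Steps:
v(n) = ¼ - n/8
d(l, W) = -2 + l/3 (d(l, W) = -4/3 + ((-4 + 2) + l)/3 = -4/3 + (-2 + l)/3 = -4/3 + (-⅔ + l/3) = -2 + l/3)
z(w) = √(-5/4 + 4*w/3) (z(w) = √(((¼ - ⅛*(-4)) + w) + (-2 + w/3)) = √(((¼ + ½) + w) + (-2 + w/3)) = √((¾ + w) + (-2 + w/3)) = √(-5/4 + 4*w/3))
(-19 + (-3 + z(-2))*2)*130 = (-19 + (-3 + √(-45 + 48*(-2))/6)*2)*130 = (-19 + (-3 + √(-45 - 96)/6)*2)*130 = (-19 + (-3 + √(-141)/6)*2)*130 = (-19 + (-3 + (I*√141)/6)*2)*130 = (-19 + (-3 + I*√141/6)*2)*130 = (-19 + (-6 + I*√141/3))*130 = (-25 + I*√141/3)*130 = -3250 + 130*I*√141/3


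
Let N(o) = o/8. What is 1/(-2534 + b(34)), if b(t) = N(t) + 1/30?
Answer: -60/151783 ≈ -0.00039530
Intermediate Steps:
N(o) = o/8 (N(o) = o*(⅛) = o/8)
b(t) = 1/30 + t/8 (b(t) = t/8 + 1/30 = 1/30 + t/8)
1/(-2534 + b(34)) = 1/(-2534 + (1/30 + (⅛)*34)) = 1/(-2534 + (1/30 + 17/4)) = 1/(-2534 + 257/60) = 1/(-151783/60) = -60/151783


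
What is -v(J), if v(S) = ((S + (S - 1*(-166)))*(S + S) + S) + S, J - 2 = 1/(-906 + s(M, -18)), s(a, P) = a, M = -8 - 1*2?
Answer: -143398427/209764 ≈ -683.62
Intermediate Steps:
M = -10 (M = -8 - 2 = -10)
J = 1831/916 (J = 2 + 1/(-906 - 10) = 2 + 1/(-916) = 2 - 1/916 = 1831/916 ≈ 1.9989)
v(S) = 2*S + 2*S*(166 + 2*S) (v(S) = ((S + (S + 166))*(2*S) + S) + S = ((S + (166 + S))*(2*S) + S) + S = ((166 + 2*S)*(2*S) + S) + S = (2*S*(166 + 2*S) + S) + S = (S + 2*S*(166 + 2*S)) + S = 2*S + 2*S*(166 + 2*S))
-v(J) = -2*1831*(167 + 2*(1831/916))/916 = -2*1831*(167 + 1831/458)/916 = -2*1831*78317/(916*458) = -1*143398427/209764 = -143398427/209764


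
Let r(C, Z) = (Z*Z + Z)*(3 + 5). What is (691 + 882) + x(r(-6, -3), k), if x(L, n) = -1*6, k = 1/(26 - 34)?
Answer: 1567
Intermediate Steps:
k = -1/8 (k = 1/(-8) = -1/8 ≈ -0.12500)
r(C, Z) = 8*Z + 8*Z**2 (r(C, Z) = (Z**2 + Z)*8 = (Z + Z**2)*8 = 8*Z + 8*Z**2)
x(L, n) = -6
(691 + 882) + x(r(-6, -3), k) = (691 + 882) - 6 = 1573 - 6 = 1567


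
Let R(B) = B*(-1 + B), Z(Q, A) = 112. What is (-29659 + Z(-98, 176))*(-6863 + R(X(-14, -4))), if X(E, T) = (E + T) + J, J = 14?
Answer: 202190121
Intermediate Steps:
X(E, T) = 14 + E + T (X(E, T) = (E + T) + 14 = 14 + E + T)
(-29659 + Z(-98, 176))*(-6863 + R(X(-14, -4))) = (-29659 + 112)*(-6863 + (14 - 14 - 4)*(-1 + (14 - 14 - 4))) = -29547*(-6863 - 4*(-1 - 4)) = -29547*(-6863 - 4*(-5)) = -29547*(-6863 + 20) = -29547*(-6843) = 202190121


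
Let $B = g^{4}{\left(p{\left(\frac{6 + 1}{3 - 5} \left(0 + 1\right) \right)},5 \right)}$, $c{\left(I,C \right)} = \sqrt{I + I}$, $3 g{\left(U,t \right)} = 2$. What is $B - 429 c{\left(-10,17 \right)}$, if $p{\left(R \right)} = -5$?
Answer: $\frac{16}{81} - 858 i \sqrt{5} \approx 0.19753 - 1918.5 i$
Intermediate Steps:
$g{\left(U,t \right)} = \frac{2}{3}$ ($g{\left(U,t \right)} = \frac{1}{3} \cdot 2 = \frac{2}{3}$)
$c{\left(I,C \right)} = \sqrt{2} \sqrt{I}$ ($c{\left(I,C \right)} = \sqrt{2 I} = \sqrt{2} \sqrt{I}$)
$B = \frac{16}{81}$ ($B = \left(\frac{2}{3}\right)^{4} = \frac{16}{81} \approx 0.19753$)
$B - 429 c{\left(-10,17 \right)} = \frac{16}{81} - 429 \sqrt{2} \sqrt{-10} = \frac{16}{81} - 429 \sqrt{2} i \sqrt{10} = \frac{16}{81} - 429 \cdot 2 i \sqrt{5} = \frac{16}{81} - 858 i \sqrt{5}$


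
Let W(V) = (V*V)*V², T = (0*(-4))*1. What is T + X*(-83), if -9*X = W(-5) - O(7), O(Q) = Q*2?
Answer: 50713/9 ≈ 5634.8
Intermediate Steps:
T = 0 (T = 0*1 = 0)
O(Q) = 2*Q
W(V) = V⁴ (W(V) = V²*V² = V⁴)
X = -611/9 (X = -((-5)⁴ - 2*7)/9 = -(625 - 1*14)/9 = -(625 - 14)/9 = -⅑*611 = -611/9 ≈ -67.889)
T + X*(-83) = 0 - 611/9*(-83) = 0 + 50713/9 = 50713/9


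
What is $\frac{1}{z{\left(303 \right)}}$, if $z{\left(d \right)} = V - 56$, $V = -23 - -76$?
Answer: $- \frac{1}{3} \approx -0.33333$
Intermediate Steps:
$V = 53$ ($V = -23 + 76 = 53$)
$z{\left(d \right)} = -3$ ($z{\left(d \right)} = 53 - 56 = -3$)
$\frac{1}{z{\left(303 \right)}} = \frac{1}{-3} = - \frac{1}{3}$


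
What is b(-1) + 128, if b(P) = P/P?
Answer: 129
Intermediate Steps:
b(P) = 1
b(-1) + 128 = 1 + 128 = 129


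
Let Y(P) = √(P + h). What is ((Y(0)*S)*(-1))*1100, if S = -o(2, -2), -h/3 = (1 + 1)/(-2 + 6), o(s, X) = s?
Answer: 1100*I*√6 ≈ 2694.4*I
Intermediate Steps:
h = -3/2 (h = -3*(1 + 1)/(-2 + 6) = -6/4 = -3*½ = -3/2 ≈ -1.5000)
S = -2 (S = -1*2 = -2)
Y(P) = √(-3/2 + P) (Y(P) = √(P - 3/2) = √(-3/2 + P))
((Y(0)*S)*(-1))*1100 = (((√(-6 + 4*0)/2)*(-2))*(-1))*1100 = (((√(-6 + 0)/2)*(-2))*(-1))*1100 = (((√(-6)/2)*(-2))*(-1))*1100 = ((((I*√6)/2)*(-2))*(-1))*1100 = (((I*√6/2)*(-2))*(-1))*1100 = (-I*√6*(-1))*1100 = (I*√6)*1100 = 1100*I*√6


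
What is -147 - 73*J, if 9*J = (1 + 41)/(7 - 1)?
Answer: -1834/9 ≈ -203.78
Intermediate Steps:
J = 7/9 (J = ((1 + 41)/(7 - 1))/9 = (42/6)/9 = (42*(⅙))/9 = (⅑)*7 = 7/9 ≈ 0.77778)
-147 - 73*J = -147 - 73*7/9 = -147 - 511/9 = -1834/9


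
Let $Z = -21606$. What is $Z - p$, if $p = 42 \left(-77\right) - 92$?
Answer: $-18280$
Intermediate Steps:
$p = -3326$ ($p = -3234 - 92 = -3326$)
$Z - p = -21606 - -3326 = -21606 + 3326 = -18280$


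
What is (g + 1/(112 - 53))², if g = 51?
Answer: 9060100/3481 ≈ 2602.7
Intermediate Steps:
(g + 1/(112 - 53))² = (51 + 1/(112 - 53))² = (51 + 1/59)² = (3010/59)² = 9060100/3481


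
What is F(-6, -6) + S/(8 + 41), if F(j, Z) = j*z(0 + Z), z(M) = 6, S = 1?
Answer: -1763/49 ≈ -35.980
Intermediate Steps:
F(j, Z) = 6*j (F(j, Z) = j*6 = 6*j)
F(-6, -6) + S/(8 + 41) = 6*(-6) + 1/(8 + 41) = -36 + 1/49 = -1763/49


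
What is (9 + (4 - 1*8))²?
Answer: 25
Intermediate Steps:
(9 + (4 - 1*8))² = (9 + (4 - 8))² = (9 - 4)² = 5² = 25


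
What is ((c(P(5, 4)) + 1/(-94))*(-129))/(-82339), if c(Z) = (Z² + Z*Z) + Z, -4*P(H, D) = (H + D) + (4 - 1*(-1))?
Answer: 254517/7739866 ≈ 0.032884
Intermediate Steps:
P(H, D) = -5/4 - D/4 - H/4 (P(H, D) = -((H + D) + (4 - 1*(-1)))/4 = -((D + H) + (4 + 1))/4 = -((D + H) + 5)/4 = -(5 + D + H)/4 = -5/4 - D/4 - H/4)
c(Z) = Z + 2*Z² (c(Z) = (Z² + Z²) + Z = 2*Z² + Z = Z + 2*Z²)
((c(P(5, 4)) + 1/(-94))*(-129))/(-82339) = (((-5/4 - ¼*4 - ¼*5)*(1 + 2*(-5/4 - ¼*4 - ¼*5)) + 1/(-94))*(-129))/(-82339) = (((-5/4 - 1 - 5/4)*(1 + 2*(-5/4 - 1 - 5/4)) - 1/94)*(-129))*(-1/82339) = ((-7*(1 + 2*(-7/2))/2 - 1/94)*(-129))*(-1/82339) = ((-7*(1 - 7)/2 - 1/94)*(-129))*(-1/82339) = ((-7/2*(-6) - 1/94)*(-129))*(-1/82339) = ((21 - 1/94)*(-129))*(-1/82339) = ((1973/94)*(-129))*(-1/82339) = -254517/94*(-1/82339) = 254517/7739866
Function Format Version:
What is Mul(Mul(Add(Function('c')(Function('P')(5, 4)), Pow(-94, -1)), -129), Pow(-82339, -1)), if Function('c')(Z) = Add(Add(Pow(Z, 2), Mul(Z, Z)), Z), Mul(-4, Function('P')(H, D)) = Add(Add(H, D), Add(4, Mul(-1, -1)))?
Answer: Rational(254517, 7739866) ≈ 0.032884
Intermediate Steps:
Function('P')(H, D) = Add(Rational(-5, 4), Mul(Rational(-1, 4), D), Mul(Rational(-1, 4), H)) (Function('P')(H, D) = Mul(Rational(-1, 4), Add(Add(H, D), Add(4, Mul(-1, -1)))) = Mul(Rational(-1, 4), Add(Add(D, H), Add(4, 1))) = Mul(Rational(-1, 4), Add(Add(D, H), 5)) = Mul(Rational(-1, 4), Add(5, D, H)) = Add(Rational(-5, 4), Mul(Rational(-1, 4), D), Mul(Rational(-1, 4), H)))
Function('c')(Z) = Add(Z, Mul(2, Pow(Z, 2))) (Function('c')(Z) = Add(Add(Pow(Z, 2), Pow(Z, 2)), Z) = Add(Mul(2, Pow(Z, 2)), Z) = Add(Z, Mul(2, Pow(Z, 2))))
Mul(Mul(Add(Function('c')(Function('P')(5, 4)), Pow(-94, -1)), -129), Pow(-82339, -1)) = Mul(Mul(Add(Mul(Add(Rational(-5, 4), Mul(Rational(-1, 4), 4), Mul(Rational(-1, 4), 5)), Add(1, Mul(2, Add(Rational(-5, 4), Mul(Rational(-1, 4), 4), Mul(Rational(-1, 4), 5))))), Pow(-94, -1)), -129), Pow(-82339, -1)) = Mul(Mul(Add(Mul(Add(Rational(-5, 4), -1, Rational(-5, 4)), Add(1, Mul(2, Add(Rational(-5, 4), -1, Rational(-5, 4))))), Rational(-1, 94)), -129), Rational(-1, 82339)) = Mul(Mul(Add(Mul(Rational(-7, 2), Add(1, Mul(2, Rational(-7, 2)))), Rational(-1, 94)), -129), Rational(-1, 82339)) = Mul(Mul(Add(Mul(Rational(-7, 2), Add(1, -7)), Rational(-1, 94)), -129), Rational(-1, 82339)) = Mul(Mul(Add(Mul(Rational(-7, 2), -6), Rational(-1, 94)), -129), Rational(-1, 82339)) = Mul(Mul(Add(21, Rational(-1, 94)), -129), Rational(-1, 82339)) = Mul(Mul(Rational(1973, 94), -129), Rational(-1, 82339)) = Mul(Rational(-254517, 94), Rational(-1, 82339)) = Rational(254517, 7739866)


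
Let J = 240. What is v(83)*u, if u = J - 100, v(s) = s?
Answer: 11620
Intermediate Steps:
u = 140 (u = 240 - 100 = 140)
v(83)*u = 83*140 = 11620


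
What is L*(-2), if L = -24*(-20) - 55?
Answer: -850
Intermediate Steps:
L = 425 (L = 480 - 55 = 425)
L*(-2) = 425*(-2) = -850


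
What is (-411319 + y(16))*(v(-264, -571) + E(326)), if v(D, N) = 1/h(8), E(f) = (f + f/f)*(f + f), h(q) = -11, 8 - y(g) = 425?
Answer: -965620971848/11 ≈ -8.7784e+10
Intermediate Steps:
y(g) = -417 (y(g) = 8 - 1*425 = 8 - 425 = -417)
E(f) = 2*f*(1 + f) (E(f) = (f + 1)*(2*f) = (1 + f)*(2*f) = 2*f*(1 + f))
v(D, N) = -1/11 (v(D, N) = 1/(-11) = -1/11)
(-411319 + y(16))*(v(-264, -571) + E(326)) = (-411319 - 417)*(-1/11 + 2*326*(1 + 326)) = -411736*(-1/11 + 2*326*327) = -411736*(-1/11 + 213204) = -411736*2345243/11 = -965620971848/11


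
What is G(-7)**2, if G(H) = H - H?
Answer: 0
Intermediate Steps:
G(H) = 0
G(-7)**2 = 0**2 = 0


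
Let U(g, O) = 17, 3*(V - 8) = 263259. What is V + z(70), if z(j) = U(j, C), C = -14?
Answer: 87778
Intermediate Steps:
V = 87761 (V = 8 + (1/3)*263259 = 8 + 87753 = 87761)
z(j) = 17
V + z(70) = 87761 + 17 = 87778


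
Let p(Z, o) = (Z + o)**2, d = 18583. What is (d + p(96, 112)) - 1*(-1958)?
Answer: 63805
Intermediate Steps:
(d + p(96, 112)) - 1*(-1958) = (18583 + (96 + 112)**2) - 1*(-1958) = (18583 + 208**2) + 1958 = (18583 + 43264) + 1958 = 61847 + 1958 = 63805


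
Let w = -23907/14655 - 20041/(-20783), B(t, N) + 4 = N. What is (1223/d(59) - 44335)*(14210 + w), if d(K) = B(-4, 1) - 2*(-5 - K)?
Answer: -1141850721881617488/1812945625 ≈ -6.2983e+8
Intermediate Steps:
B(t, N) = -4 + N
d(K) = 7 + 2*K (d(K) = (-4 + 1) - 2*(-5 - K) = -3 + (10 + 2*K) = 7 + 2*K)
w = -9674206/14503565 (w = -23907*1/14655 - 20041*(-1/20783) = -7969/4885 + 2863/2969 = -9674206/14503565 ≈ -0.66702)
(1223/d(59) - 44335)*(14210 + w) = (1223/(7 + 2*59) - 44335)*(14210 - 9674206/14503565) = (1223/(7 + 118) - 44335)*(206085984444/14503565) = (1223/125 - 44335)*(206085984444/14503565) = -5540652/125*206085984444/14503565 = -1141850721881617488/1812945625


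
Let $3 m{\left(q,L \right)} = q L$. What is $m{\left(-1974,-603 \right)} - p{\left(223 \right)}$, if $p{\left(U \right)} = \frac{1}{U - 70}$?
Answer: $\frac{60706421}{153} \approx 3.9677 \cdot 10^{5}$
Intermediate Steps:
$p{\left(U \right)} = \frac{1}{-70 + U}$
$m{\left(q,L \right)} = \frac{L q}{3}$ ($m{\left(q,L \right)} = \frac{q L}{3} = \frac{L q}{3}$)
$m{\left(-1974,-603 \right)} - p{\left(223 \right)} = \frac{1}{3} \left(-603\right) \left(-1974\right) - \frac{1}{-70 + 223} = 396774 - \frac{1}{153} = \frac{60706421}{153}$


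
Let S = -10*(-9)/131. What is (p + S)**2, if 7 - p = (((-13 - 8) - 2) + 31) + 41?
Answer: 29289744/17161 ≈ 1706.8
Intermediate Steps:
p = -42 (p = 7 - ((((-13 - 8) - 2) + 31) + 41) = 7 - (((-21 - 2) + 31) + 41) = 7 - ((-23 + 31) + 41) = 7 - (8 + 41) = 7 - 1*49 = 7 - 49 = -42)
S = 90/131 (S = 90*(1/131) = 90/131 ≈ 0.68702)
(p + S)**2 = (-42 + 90/131)**2 = (-5412/131)**2 = 29289744/17161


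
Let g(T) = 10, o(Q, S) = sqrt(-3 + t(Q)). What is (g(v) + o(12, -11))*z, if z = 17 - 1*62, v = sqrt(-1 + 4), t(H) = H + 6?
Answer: -450 - 45*sqrt(15) ≈ -624.28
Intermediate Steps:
t(H) = 6 + H
v = sqrt(3) ≈ 1.7320
o(Q, S) = sqrt(3 + Q) (o(Q, S) = sqrt(-3 + (6 + Q)) = sqrt(3 + Q))
z = -45 (z = 17 - 62 = -45)
(g(v) + o(12, -11))*z = (10 + sqrt(3 + 12))*(-45) = (10 + sqrt(15))*(-45) = -450 - 45*sqrt(15)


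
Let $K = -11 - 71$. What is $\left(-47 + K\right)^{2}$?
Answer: $16641$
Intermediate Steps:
$K = -82$ ($K = -11 - 71 = -82$)
$\left(-47 + K\right)^{2} = \left(-47 - 82\right)^{2} = \left(-129\right)^{2} = 16641$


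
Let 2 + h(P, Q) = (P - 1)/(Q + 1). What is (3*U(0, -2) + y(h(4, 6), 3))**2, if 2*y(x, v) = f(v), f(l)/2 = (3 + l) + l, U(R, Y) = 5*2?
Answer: 1521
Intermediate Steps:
U(R, Y) = 10
f(l) = 6 + 4*l (f(l) = 2*((3 + l) + l) = 2*(3 + 2*l) = 6 + 4*l)
h(P, Q) = -2 + (-1 + P)/(1 + Q) (h(P, Q) = -2 + (P - 1)/(Q + 1) = -2 + (-1 + P)/(1 + Q))
y(x, v) = 3 + 2*v (y(x, v) = (6 + 4*v)/2 = 3 + 2*v)
(3*U(0, -2) + y(h(4, 6), 3))**2 = (3*10 + (3 + 2*3))**2 = (30 + (3 + 6))**2 = (30 + 9)**2 = 39**2 = 1521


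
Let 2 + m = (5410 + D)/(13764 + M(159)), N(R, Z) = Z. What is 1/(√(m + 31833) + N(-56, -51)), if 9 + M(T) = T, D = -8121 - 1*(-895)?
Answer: 354807/203352202 + 3*√171178808507/203352202 ≈ 0.0078485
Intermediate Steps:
D = -7226 (D = -8121 + 895 = -7226)
M(T) = -9 + T
m = -14822/6957 (m = -2 + (5410 - 7226)/(13764 + (-9 + 159)) = -2 - 1816/(13764 + 150) = -2 - 1816/13914 = -2 - 1816*1/13914 = -2 - 908/6957 = -14822/6957 ≈ -2.1305)
1/(√(m + 31833) + N(-56, -51)) = 1/(√(-14822/6957 + 31833) - 51) = 1/(√(221447359/6957) - 51) = 1/(√171178808507/2319 - 51) = 1/(-51 + √171178808507/2319)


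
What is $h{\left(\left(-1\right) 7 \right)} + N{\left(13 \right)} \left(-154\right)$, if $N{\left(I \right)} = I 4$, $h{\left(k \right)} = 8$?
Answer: $-8000$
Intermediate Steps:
$N{\left(I \right)} = 4 I$
$h{\left(\left(-1\right) 7 \right)} + N{\left(13 \right)} \left(-154\right) = 8 + 4 \cdot 13 \left(-154\right) = 8 + 52 \left(-154\right) = 8 - 8008 = -8000$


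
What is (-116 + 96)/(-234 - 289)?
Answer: 20/523 ≈ 0.038241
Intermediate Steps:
(-116 + 96)/(-234 - 289) = -20/(-523) = -20*(-1/523) = 20/523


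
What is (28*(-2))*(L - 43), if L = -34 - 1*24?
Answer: 5656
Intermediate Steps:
L = -58 (L = -34 - 24 = -58)
(28*(-2))*(L - 43) = (28*(-2))*(-58 - 43) = -56*(-101) = 5656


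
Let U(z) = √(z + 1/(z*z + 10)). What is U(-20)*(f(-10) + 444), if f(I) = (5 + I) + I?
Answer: 1287*I*√373510/410 ≈ 1918.4*I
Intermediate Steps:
f(I) = 5 + 2*I
U(z) = √(z + 1/(10 + z²)) (U(z) = √(z + 1/(z² + 10)) = √(z + 1/(10 + z²)))
U(-20)*(f(-10) + 444) = √((1 - 20*(10 + (-20)²))/(10 + (-20)²))*((5 + 2*(-10)) + 444) = √((1 - 20*(10 + 400))/(10 + 400))*((5 - 20) + 444) = √((1 - 20*410)/410)*(-15 + 444) = √((1 - 8200)/410)*429 = √((1/410)*(-8199))*429 = √(-8199/410)*429 = (3*I*√373510/410)*429 = 1287*I*√373510/410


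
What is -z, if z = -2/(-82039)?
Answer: -2/82039 ≈ -2.4379e-5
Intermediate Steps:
z = 2/82039 (z = -2*(-1/82039) = 2/82039 ≈ 2.4379e-5)
-z = -1*2/82039 = -2/82039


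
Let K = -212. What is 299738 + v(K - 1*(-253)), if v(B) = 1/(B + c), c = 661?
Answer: 210416077/702 ≈ 2.9974e+5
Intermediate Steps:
v(B) = 1/(661 + B) (v(B) = 1/(B + 661) = 1/(661 + B))
299738 + v(K - 1*(-253)) = 299738 + 1/(661 + (-212 - 1*(-253))) = 299738 + 1/(661 + (-212 + 253)) = 299738 + 1/(661 + 41) = 299738 + 1/702 = 210416077/702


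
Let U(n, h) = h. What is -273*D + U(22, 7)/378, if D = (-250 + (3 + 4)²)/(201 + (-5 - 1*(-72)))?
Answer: 22115/108 ≈ 204.77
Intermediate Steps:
D = -¾ (D = (-250 + 7²)/(201 + (-5 + 72)) = (-250 + 49)/(201 + 67) = -201/268 = -201*1/268 = -¾ ≈ -0.75000)
-273*D + U(22, 7)/378 = -273*(-¾) + 7/378 = 819/4 + 7*(1/378) = 819/4 + 1/54 = 22115/108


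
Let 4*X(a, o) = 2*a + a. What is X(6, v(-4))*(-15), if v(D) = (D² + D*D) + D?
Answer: -135/2 ≈ -67.500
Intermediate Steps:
v(D) = D + 2*D² (v(D) = (D² + D²) + D = 2*D² + D = D + 2*D²)
X(a, o) = 3*a/4 (X(a, o) = (2*a + a)/4 = (3*a)/4 = 3*a/4)
X(6, v(-4))*(-15) = ((¾)*6)*(-15) = (9/2)*(-15) = -135/2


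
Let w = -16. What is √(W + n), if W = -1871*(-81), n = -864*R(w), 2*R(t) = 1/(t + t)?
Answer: 3*√67362/2 ≈ 389.31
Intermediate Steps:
R(t) = 1/(4*t) (R(t) = 1/(2*(t + t)) = 1/(2*((2*t))) = (1/(2*t))/2 = 1/(4*t))
n = 27/2 (n = -216/(-16) = -216*(-1)/16 = -864*(-1/64) = 27/2 ≈ 13.500)
W = 151551
√(W + n) = √(151551 + 27/2) = √(303129/2) = 3*√67362/2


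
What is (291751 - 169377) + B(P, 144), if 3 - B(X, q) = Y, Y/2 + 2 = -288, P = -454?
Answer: 122957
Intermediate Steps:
Y = -580 (Y = -4 + 2*(-288) = -4 - 576 = -580)
B(X, q) = 583 (B(X, q) = 3 - 1*(-580) = 3 + 580 = 583)
(291751 - 169377) + B(P, 144) = (291751 - 169377) + 583 = 122374 + 583 = 122957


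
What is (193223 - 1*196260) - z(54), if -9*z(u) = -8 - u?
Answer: -27395/9 ≈ -3043.9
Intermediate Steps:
z(u) = 8/9 + u/9 (z(u) = -(-8 - u)/9 = 8/9 + u/9)
(193223 - 1*196260) - z(54) = (193223 - 1*196260) - (8/9 + (⅑)*54) = (193223 - 196260) - (8/9 + 6) = -3037 - 1*62/9 = -3037 - 62/9 = -27395/9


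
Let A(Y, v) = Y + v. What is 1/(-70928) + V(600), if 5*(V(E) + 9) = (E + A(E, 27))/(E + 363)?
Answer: -995547013/113839440 ≈ -8.7452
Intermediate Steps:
V(E) = -9 + (27 + 2*E)/(5*(363 + E)) (V(E) = -9 + ((E + (E + 27))/(E + 363))/5 = -9 + ((E + (27 + E))/(363 + E))/5 = -9 + ((27 + 2*E)/(363 + E))/5 = -9 + (27 + 2*E)/(5*(363 + E)))
1/(-70928) + V(600) = 1/(-70928) + (-16308 - 43*600)/(5*(363 + 600)) = -1/70928 + (⅕)*(-16308 - 25800)/963 = -1/70928 + (⅕)*(1/963)*(-42108) = -1/70928 - 14036/1605 = -995547013/113839440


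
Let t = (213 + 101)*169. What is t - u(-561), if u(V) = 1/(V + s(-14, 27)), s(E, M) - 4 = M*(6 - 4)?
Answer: 26692199/503 ≈ 53066.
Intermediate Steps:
s(E, M) = 4 + 2*M (s(E, M) = 4 + M*(6 - 4) = 4 + M*2 = 4 + 2*M)
t = 53066 (t = 314*169 = 53066)
u(V) = 1/(58 + V) (u(V) = 1/(V + (4 + 2*27)) = 1/(V + (4 + 54)) = 1/(V + 58) = 1/(58 + V))
t - u(-561) = 53066 - 1/(58 - 561) = 53066 - 1/(-503) = 53066 - 1*(-1/503) = 53066 + 1/503 = 26692199/503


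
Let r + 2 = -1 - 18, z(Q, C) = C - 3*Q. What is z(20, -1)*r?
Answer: 1281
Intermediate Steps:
r = -21 (r = -2 + (-1 - 18) = -2 - 19 = -21)
z(20, -1)*r = (-1 - 3*20)*(-21) = (-1 - 60)*(-21) = -61*(-21) = 1281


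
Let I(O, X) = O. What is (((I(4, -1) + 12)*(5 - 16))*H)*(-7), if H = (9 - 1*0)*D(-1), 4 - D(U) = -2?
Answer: 66528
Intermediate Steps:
D(U) = 6 (D(U) = 4 - 1*(-2) = 4 + 2 = 6)
H = 54 (H = (9 - 1*0)*6 = (9 + 0)*6 = 9*6 = 54)
(((I(4, -1) + 12)*(5 - 16))*H)*(-7) = (((4 + 12)*(5 - 16))*54)*(-7) = ((16*(-11))*54)*(-7) = -176*54*(-7) = -9504*(-7) = 66528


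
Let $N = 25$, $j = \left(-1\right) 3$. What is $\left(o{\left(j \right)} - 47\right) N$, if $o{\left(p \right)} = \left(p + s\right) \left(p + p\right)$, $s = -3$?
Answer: $-275$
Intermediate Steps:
$j = -3$
$o{\left(p \right)} = 2 p \left(-3 + p\right)$ ($o{\left(p \right)} = \left(p - 3\right) \left(p + p\right) = \left(-3 + p\right) 2 p = 2 p \left(-3 + p\right)$)
$\left(o{\left(j \right)} - 47\right) N = \left(2 \left(-3\right) \left(-3 - 3\right) - 47\right) 25 = \left(2 \left(-3\right) \left(-6\right) - 47\right) 25 = \left(36 - 47\right) 25 = \left(-11\right) 25 = -275$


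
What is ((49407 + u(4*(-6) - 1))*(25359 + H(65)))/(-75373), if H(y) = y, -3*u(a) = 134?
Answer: -3764963888/226119 ≈ -16650.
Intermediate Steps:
u(a) = -134/3 (u(a) = -⅓*134 = -134/3)
((49407 + u(4*(-6) - 1))*(25359 + H(65)))/(-75373) = ((49407 - 134/3)*(25359 + 65))/(-75373) = ((148087/3)*25424)*(-1/75373) = (3764963888/3)*(-1/75373) = -3764963888/226119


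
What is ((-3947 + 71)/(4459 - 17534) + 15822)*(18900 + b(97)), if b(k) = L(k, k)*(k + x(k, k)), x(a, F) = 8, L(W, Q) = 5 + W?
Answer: 1225122786972/2615 ≈ 4.6850e+8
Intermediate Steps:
b(k) = (5 + k)*(8 + k) (b(k) = (5 + k)*(k + 8) = (5 + k)*(8 + k))
((-3947 + 71)/(4459 - 17534) + 15822)*(18900 + b(97)) = ((-3947 + 71)/(4459 - 17534) + 15822)*(18900 + (5 + 97)*(8 + 97)) = (-3876/(-13075) + 15822)*(18900 + 102*105) = (-3876*(-1/13075) + 15822)*(18900 + 10710) = (3876/13075 + 15822)*29610 = (206876526/13075)*29610 = 1225122786972/2615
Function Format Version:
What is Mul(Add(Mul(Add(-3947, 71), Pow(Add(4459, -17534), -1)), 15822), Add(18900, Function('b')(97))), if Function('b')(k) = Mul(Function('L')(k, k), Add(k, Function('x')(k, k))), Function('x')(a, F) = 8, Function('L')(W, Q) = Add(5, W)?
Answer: Rational(1225122786972, 2615) ≈ 4.6850e+8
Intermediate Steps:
Function('b')(k) = Mul(Add(5, k), Add(8, k)) (Function('b')(k) = Mul(Add(5, k), Add(k, 8)) = Mul(Add(5, k), Add(8, k)))
Mul(Add(Mul(Add(-3947, 71), Pow(Add(4459, -17534), -1)), 15822), Add(18900, Function('b')(97))) = Mul(Add(Mul(Add(-3947, 71), Pow(Add(4459, -17534), -1)), 15822), Add(18900, Mul(Add(5, 97), Add(8, 97)))) = Mul(Add(Mul(-3876, Pow(-13075, -1)), 15822), Add(18900, Mul(102, 105))) = Mul(Add(Mul(-3876, Rational(-1, 13075)), 15822), Add(18900, 10710)) = Mul(Add(Rational(3876, 13075), 15822), 29610) = Mul(Rational(206876526, 13075), 29610) = Rational(1225122786972, 2615)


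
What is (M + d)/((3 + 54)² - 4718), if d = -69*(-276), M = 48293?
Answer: -67337/1469 ≈ -45.839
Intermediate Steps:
d = 19044
(M + d)/((3 + 54)² - 4718) = (48293 + 19044)/((3 + 54)² - 4718) = 67337/(57² - 4718) = 67337/(3249 - 4718) = 67337/(-1469) = 67337*(-1/1469) = -67337/1469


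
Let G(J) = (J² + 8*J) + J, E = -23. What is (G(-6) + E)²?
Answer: 1681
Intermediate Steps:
G(J) = J² + 9*J
(G(-6) + E)² = (-6*(9 - 6) - 23)² = (-6*3 - 23)² = (-18 - 23)² = (-41)² = 1681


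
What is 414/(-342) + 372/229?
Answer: 1801/4351 ≈ 0.41393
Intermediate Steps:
414/(-342) + 372/229 = 414*(-1/342) + 372*(1/229) = -23/19 + 372/229 = 1801/4351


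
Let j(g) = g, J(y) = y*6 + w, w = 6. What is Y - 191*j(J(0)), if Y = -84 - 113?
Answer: -1343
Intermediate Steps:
J(y) = 6 + 6*y (J(y) = y*6 + 6 = 6*y + 6 = 6 + 6*y)
Y = -197
Y - 191*j(J(0)) = -197 - 191*(6 + 6*0) = -197 - 191*(6 + 0) = -197 - 191*6 = -197 - 1146 = -1343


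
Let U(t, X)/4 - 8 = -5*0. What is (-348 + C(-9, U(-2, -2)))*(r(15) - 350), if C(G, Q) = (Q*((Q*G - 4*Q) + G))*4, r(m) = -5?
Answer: 19435540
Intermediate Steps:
U(t, X) = 32 (U(t, X) = 32 + 4*(-5*0) = 32 + 4*0 = 32 + 0 = 32)
C(G, Q) = 4*Q*(G - 4*Q + G*Q) (C(G, Q) = (Q*((G*Q - 4*Q) + G))*4 = (Q*((-4*Q + G*Q) + G))*4 = (Q*(G - 4*Q + G*Q))*4 = 4*Q*(G - 4*Q + G*Q))
(-348 + C(-9, U(-2, -2)))*(r(15) - 350) = (-348 + 4*32*(-9 - 4*32 - 9*32))*(-5 - 350) = (-348 + 4*32*(-9 - 128 - 288))*(-355) = (-348 + 4*32*(-425))*(-355) = (-348 - 54400)*(-355) = -54748*(-355) = 19435540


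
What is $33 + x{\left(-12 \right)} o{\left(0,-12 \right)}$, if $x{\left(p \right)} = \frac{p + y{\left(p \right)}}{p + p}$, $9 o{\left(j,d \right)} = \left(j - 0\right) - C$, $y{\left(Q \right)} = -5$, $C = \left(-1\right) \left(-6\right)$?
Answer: $\frac{1171}{36} \approx 32.528$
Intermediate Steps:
$C = 6$
$o{\left(j,d \right)} = - \frac{2}{3} + \frac{j}{9}$ ($o{\left(j,d \right)} = \frac{\left(j - 0\right) - 6}{9} = \frac{\left(j + 0\right) - 6}{9} = \frac{j - 6}{9} = \frac{-6 + j}{9} = - \frac{2}{3} + \frac{j}{9}$)
$x{\left(p \right)} = \frac{-5 + p}{2 p}$ ($x{\left(p \right)} = \frac{p - 5}{p + p} = \frac{-5 + p}{2 p}$)
$33 + x{\left(-12 \right)} o{\left(0,-12 \right)} = 33 + \frac{-5 - 12}{2 \left(-12\right)} \left(- \frac{2}{3} + \frac{1}{9} \cdot 0\right) = 33 + \frac{1}{2} \left(- \frac{1}{12}\right) \left(-17\right) \left(- \frac{2}{3} + 0\right) = 33 + \frac{17}{24} \left(- \frac{2}{3}\right) = 33 - \frac{17}{36} = \frac{1171}{36}$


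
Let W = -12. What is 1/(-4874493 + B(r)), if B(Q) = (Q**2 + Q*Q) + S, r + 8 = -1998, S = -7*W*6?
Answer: 1/3174083 ≈ 3.1505e-7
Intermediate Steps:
S = 504 (S = -7*(-12)*6 = 84*6 = 504)
r = -2006 (r = -8 - 1998 = -2006)
B(Q) = 504 + 2*Q**2 (B(Q) = (Q**2 + Q*Q) + 504 = (Q**2 + Q**2) + 504 = 2*Q**2 + 504 = 504 + 2*Q**2)
1/(-4874493 + B(r)) = 1/(-4874493 + (504 + 2*(-2006)**2)) = 1/(-4874493 + (504 + 2*4024036)) = 1/(-4874493 + (504 + 8048072)) = 1/(-4874493 + 8048576) = 1/3174083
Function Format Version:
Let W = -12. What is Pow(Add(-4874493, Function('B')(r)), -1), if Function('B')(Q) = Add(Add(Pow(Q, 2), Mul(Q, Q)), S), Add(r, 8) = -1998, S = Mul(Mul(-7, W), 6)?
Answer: Rational(1, 3174083) ≈ 3.1505e-7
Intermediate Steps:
S = 504 (S = Mul(Mul(-7, -12), 6) = Mul(84, 6) = 504)
r = -2006 (r = Add(-8, -1998) = -2006)
Function('B')(Q) = Add(504, Mul(2, Pow(Q, 2))) (Function('B')(Q) = Add(Add(Pow(Q, 2), Mul(Q, Q)), 504) = Add(Add(Pow(Q, 2), Pow(Q, 2)), 504) = Add(Mul(2, Pow(Q, 2)), 504) = Add(504, Mul(2, Pow(Q, 2))))
Pow(Add(-4874493, Function('B')(r)), -1) = Pow(Add(-4874493, Add(504, Mul(2, Pow(-2006, 2)))), -1) = Pow(Add(-4874493, Add(504, Mul(2, 4024036))), -1) = Pow(Add(-4874493, Add(504, 8048072)), -1) = Pow(Add(-4874493, 8048576), -1) = Pow(3174083, -1) = Rational(1, 3174083)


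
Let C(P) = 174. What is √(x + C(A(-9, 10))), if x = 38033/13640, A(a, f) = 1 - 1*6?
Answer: √8222850130/6820 ≈ 13.296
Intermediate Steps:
A(a, f) = -5 (A(a, f) = 1 - 6 = -5)
x = 38033/13640 (x = 38033*(1/13640) = 38033/13640 ≈ 2.7883)
√(x + C(A(-9, 10))) = √(38033/13640 + 174) = √(2411393/13640) = √8222850130/6820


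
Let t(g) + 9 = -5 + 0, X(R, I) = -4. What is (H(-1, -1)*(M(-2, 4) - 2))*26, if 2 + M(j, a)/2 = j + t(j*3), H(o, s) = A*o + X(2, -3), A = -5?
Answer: -988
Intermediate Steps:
t(g) = -14 (t(g) = -9 + (-5 + 0) = -9 - 5 = -14)
H(o, s) = -4 - 5*o (H(o, s) = -5*o - 4 = -4 - 5*o)
M(j, a) = -32 + 2*j (M(j, a) = -4 + 2*(j - 14) = -4 + 2*(-14 + j) = -4 + (-28 + 2*j) = -32 + 2*j)
(H(-1, -1)*(M(-2, 4) - 2))*26 = ((-4 - 5*(-1))*((-32 + 2*(-2)) - 2))*26 = ((-4 + 5)*((-32 - 4) - 2))*26 = (1*(-36 - 2))*26 = (1*(-38))*26 = -38*26 = -988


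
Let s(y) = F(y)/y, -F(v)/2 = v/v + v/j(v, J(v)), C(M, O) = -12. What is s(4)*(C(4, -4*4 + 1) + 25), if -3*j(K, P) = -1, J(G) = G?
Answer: -169/2 ≈ -84.500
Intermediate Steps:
j(K, P) = ⅓ (j(K, P) = -⅓*(-1) = ⅓)
F(v) = -2 - 6*v (F(v) = -2*(v/v + v/(⅓)) = -2*(1 + v*3) = -2*(1 + 3*v) = -2 - 6*v)
s(y) = (-2 - 6*y)/y
s(4)*(C(4, -4*4 + 1) + 25) = (-6 - 2/4)*(-12 + 25) = (-6 - 2*¼)*13 = (-6 - ½)*13 = -13/2*13 = -169/2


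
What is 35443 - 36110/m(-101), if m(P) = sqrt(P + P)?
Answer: 35443 + 18055*I*sqrt(202)/101 ≈ 35443.0 + 2540.7*I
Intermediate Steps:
m(P) = sqrt(2)*sqrt(P) (m(P) = sqrt(2*P) = sqrt(2)*sqrt(P))
35443 - 36110/m(-101) = 35443 - 36110/(sqrt(2)*sqrt(-101)) = 35443 - 36110/(sqrt(2)*(I*sqrt(101))) = 35443 - 36110/(I*sqrt(202)) = 35443 - 36110*(-I*sqrt(202)/202) = 35443 - (-18055)*I*sqrt(202)/101 = 35443 + 18055*I*sqrt(202)/101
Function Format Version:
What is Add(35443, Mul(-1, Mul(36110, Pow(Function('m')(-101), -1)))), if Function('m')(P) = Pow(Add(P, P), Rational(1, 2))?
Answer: Add(35443, Mul(Rational(18055, 101), I, Pow(202, Rational(1, 2)))) ≈ Add(35443., Mul(2540.7, I))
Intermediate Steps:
Function('m')(P) = Mul(Pow(2, Rational(1, 2)), Pow(P, Rational(1, 2))) (Function('m')(P) = Pow(Mul(2, P), Rational(1, 2)) = Mul(Pow(2, Rational(1, 2)), Pow(P, Rational(1, 2))))
Add(35443, Mul(-1, Mul(36110, Pow(Function('m')(-101), -1)))) = Add(35443, Mul(-1, Mul(36110, Pow(Mul(Pow(2, Rational(1, 2)), Pow(-101, Rational(1, 2))), -1)))) = Add(35443, Mul(-1, Mul(36110, Pow(Mul(Pow(2, Rational(1, 2)), Mul(I, Pow(101, Rational(1, 2)))), -1)))) = Add(35443, Mul(-1, Mul(36110, Pow(Mul(I, Pow(202, Rational(1, 2))), -1)))) = Add(35443, Mul(-1, Mul(36110, Mul(Rational(-1, 202), I, Pow(202, Rational(1, 2)))))) = Add(35443, Mul(-1, Mul(Rational(-18055, 101), I, Pow(202, Rational(1, 2))))) = Add(35443, Mul(Rational(18055, 101), I, Pow(202, Rational(1, 2))))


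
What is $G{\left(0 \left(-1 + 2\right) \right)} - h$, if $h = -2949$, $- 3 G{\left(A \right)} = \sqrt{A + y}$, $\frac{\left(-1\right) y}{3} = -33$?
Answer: $2949 - \sqrt{11} \approx 2945.7$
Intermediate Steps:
$y = 99$ ($y = \left(-3\right) \left(-33\right) = 99$)
$G{\left(A \right)} = - \frac{\sqrt{99 + A}}{3}$ ($G{\left(A \right)} = - \frac{\sqrt{A + 99}}{3} = - \frac{\sqrt{99 + A}}{3}$)
$G{\left(0 \left(-1 + 2\right) \right)} - h = - \frac{\sqrt{99 + 0 \left(-1 + 2\right)}}{3} - -2949 = - \frac{\sqrt{99 + 0 \cdot 1}}{3} + 2949 = - \frac{\sqrt{99 + 0}}{3} + 2949 = - \frac{\sqrt{99}}{3} + 2949 = - \frac{3 \sqrt{11}}{3} + 2949 = - \sqrt{11} + 2949 = 2949 - \sqrt{11}$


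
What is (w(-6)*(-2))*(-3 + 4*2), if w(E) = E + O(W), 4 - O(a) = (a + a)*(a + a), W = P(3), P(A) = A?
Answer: 380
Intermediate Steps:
W = 3
O(a) = 4 - 4*a² (O(a) = 4 - (a + a)*(a + a) = 4 - 2*a*2*a = 4 - 4*a²)
w(E) = -32 + E (w(E) = E + (4 - 4*3²) = E + (4 - 4*9) = E + (4 - 36) = E - 32 = -32 + E)
(w(-6)*(-2))*(-3 + 4*2) = ((-32 - 6)*(-2))*(-3 + 4*2) = (-38*(-2))*(-3 + 8) = 76*5 = 380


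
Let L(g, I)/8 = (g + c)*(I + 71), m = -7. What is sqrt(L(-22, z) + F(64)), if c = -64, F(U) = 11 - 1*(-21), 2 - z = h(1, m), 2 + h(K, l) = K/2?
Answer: 2*I*sqrt(12806) ≈ 226.33*I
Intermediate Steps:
h(K, l) = -2 + K/2
z = 7/2 (z = 2 - (-2 + (1/2)*1) = 2 - (-2 + 1/2) = 2 - 1*(-3/2) = 2 + 3/2 = 7/2 ≈ 3.5000)
F(U) = 32 (F(U) = 11 + 21 = 32)
L(g, I) = 8*(-64 + g)*(71 + I) (L(g, I) = 8*((g - 64)*(I + 71)) = 8*((-64 + g)*(71 + I)) = 8*(-64 + g)*(71 + I))
sqrt(L(-22, z) + F(64)) = sqrt((-36352 - 512*7/2 + 568*(-22) + 8*(7/2)*(-22)) + 32) = sqrt((-36352 - 1792 - 12496 - 616) + 32) = sqrt(-51256 + 32) = sqrt(-51224) = 2*I*sqrt(12806)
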